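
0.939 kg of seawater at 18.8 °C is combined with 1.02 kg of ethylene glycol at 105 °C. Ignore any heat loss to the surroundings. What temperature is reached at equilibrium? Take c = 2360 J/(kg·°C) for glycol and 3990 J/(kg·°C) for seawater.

Heat lost by the glycol equals heat gained by the seawater:
1.02·2360·(105 − T) = 0.939·3990·(T − 18.8)
2407.2(105 − T) = 3746.6(T − 18.8)
6153.8 T = 323192  ⇒  T ≈ 52.52 °C

T_f ≈ 52.5 °C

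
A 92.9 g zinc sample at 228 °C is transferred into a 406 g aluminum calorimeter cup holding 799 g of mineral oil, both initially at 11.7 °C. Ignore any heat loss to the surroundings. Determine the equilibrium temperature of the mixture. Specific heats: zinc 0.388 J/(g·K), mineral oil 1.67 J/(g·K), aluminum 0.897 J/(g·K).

T_f = Σ m_i c_i T_i / Σ m_i c_i:
T_f = (36.05·228 + 1334.3·11.7 + 364.18·11.7) / (36.05 + 1334.3 + 364.18)
    = 28091 / 1734.6 ≈ 16.19 °C

T_f ≈ 16.2 °C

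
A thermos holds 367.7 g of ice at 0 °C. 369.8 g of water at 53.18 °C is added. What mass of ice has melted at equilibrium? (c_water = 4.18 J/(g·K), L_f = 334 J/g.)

m_melted ≈ 246 g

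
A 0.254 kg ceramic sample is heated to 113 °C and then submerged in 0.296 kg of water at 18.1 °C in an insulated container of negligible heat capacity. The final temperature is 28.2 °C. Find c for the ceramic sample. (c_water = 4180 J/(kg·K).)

Conservation of energy gives ΣQ = 0:
0.254×c×(28.2 − 113) + 0.296×4180×(28.2 − 18.1) = 0
-21.54 c = -12497
c = -12497/-21.54 ≈ 580.2 J/(kg·K)

c ≈ 580 J/(kg·K)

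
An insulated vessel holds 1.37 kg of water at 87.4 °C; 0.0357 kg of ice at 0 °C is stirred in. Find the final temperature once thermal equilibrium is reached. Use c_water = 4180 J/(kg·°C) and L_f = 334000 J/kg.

T_f ≈ 83.2 °C

Sum of m c ΔT and latent-heat terms is zero:
fusion: m_ice L_f = 0.0357·334000 = 11924
  meltwater 0→T: 0.0357·4180·T = 149.23 T
  water: 5726.6(T − 87.4)
5875.8 T = 500505 − 11924 = 488581
T ≈ 83.15 °C. Since T > 0 °C, the all-ice-melts assumption holds.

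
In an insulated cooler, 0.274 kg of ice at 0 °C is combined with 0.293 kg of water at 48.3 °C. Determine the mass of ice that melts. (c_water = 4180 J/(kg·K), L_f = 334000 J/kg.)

m_melted ≈ 0.177 kg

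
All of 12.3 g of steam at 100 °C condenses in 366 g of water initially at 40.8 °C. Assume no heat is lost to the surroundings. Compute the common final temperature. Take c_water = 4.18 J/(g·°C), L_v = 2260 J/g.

T_f ≈ 60.3 °C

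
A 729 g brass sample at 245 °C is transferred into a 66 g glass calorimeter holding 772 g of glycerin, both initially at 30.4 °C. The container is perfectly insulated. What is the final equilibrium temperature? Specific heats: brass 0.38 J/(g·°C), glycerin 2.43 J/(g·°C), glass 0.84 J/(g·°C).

T_f is the heat-capacity-weighted average of the initial temperatures:
T_f = (277.02×245 + 1876×30.4 + 55.44×30.4) / (277.02 + 1876 + 55.44)
    = 126584 / 2208.4 ≈ 57.32 °C

T_f ≈ 57.3 °C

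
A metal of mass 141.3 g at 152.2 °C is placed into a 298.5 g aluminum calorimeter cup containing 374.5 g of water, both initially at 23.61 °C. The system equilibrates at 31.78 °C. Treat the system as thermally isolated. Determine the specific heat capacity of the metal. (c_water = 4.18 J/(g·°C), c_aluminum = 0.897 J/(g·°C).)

Energy conservation, ΣQ = 0:
141.3·c·(31.78 − 152.2) + 374.5·4.18·(31.78 − 23.61) + 298.5·0.897·(31.78 − 23.61) = 0
-17015 c = -14977
c = -14977/-17015 ≈ 0.8802 J/(g·°C)

c ≈ 0.88 J/(g·°C)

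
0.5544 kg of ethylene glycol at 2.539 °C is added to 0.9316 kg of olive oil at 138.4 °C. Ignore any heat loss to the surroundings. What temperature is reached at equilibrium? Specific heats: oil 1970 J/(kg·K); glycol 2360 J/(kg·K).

T_f ≈ 81.9 °C

Let T be the final temperature. ΣQ_i = 0:
0.9316·1970·(T − 138.4) + 0.5544·2360·(T − 2.539) = 0
1835.3(T − 138.4) + 1308.4(T − 2.539) = 0
3143.6 T = 257321
T = 257321 / 3143.6 = 81.9 °C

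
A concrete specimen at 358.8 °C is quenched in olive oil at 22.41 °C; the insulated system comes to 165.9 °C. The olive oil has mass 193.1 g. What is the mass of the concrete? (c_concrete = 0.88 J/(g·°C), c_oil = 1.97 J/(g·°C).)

Net heat exchanged in the isolated system is zero:
m·0.88·(165.9 − 358.8) + 193.1·1.97·(165.9 − 22.41) = 0
-169.75 m = -54585
m = -54585/-169.75 ≈ 321.6 g

m ≈ 322 g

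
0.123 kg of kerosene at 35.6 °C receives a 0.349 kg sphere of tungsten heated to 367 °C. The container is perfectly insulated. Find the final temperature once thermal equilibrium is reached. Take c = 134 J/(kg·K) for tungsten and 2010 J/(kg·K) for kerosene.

Net heat exchanged in the isolated system is zero:
0.349·134·(T − 367) + 0.123·2010·(T − 35.6) = 0
46.77(T − 367) + 247.23(T − 35.6) = 0
(46.77 + 247.23) T = 46.77·367 + 247.23·35.6
T ≈ 88.32 °C

T_f ≈ 88.3 °C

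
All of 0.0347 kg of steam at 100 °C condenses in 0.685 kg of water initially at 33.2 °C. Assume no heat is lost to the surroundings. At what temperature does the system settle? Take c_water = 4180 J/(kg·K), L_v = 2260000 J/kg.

T_f ≈ 62.5 °C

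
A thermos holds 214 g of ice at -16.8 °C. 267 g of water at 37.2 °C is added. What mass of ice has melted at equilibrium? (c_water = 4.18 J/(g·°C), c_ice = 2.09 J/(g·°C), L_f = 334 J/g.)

m_melted ≈ 102 g

Cooling the water to 0 °C releases 267·4.18·37.2 = 41517 J.
Warming the ice to 0 °C takes 214·2.09·16.8 = 7514 J, leaving 34003 J for melting.
Melting all 214 g of ice would need 214·334 = 71476 J.
That's not enough to melt it all — equilibrium is at 0 °C with ice remaining.
m_melt = 34003 / L_f = 101.8 g.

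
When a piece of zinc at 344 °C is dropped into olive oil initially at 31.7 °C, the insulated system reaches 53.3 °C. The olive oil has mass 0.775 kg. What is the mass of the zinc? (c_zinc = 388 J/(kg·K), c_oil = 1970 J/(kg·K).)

m ≈ 0.292 kg

Let T be the final temperature. ΣQ_i = 0:
m×388×(53.3 − 344) + 0.775×1970×(53.3 − 31.7) = 0
-112792 m = -32978
m = -32978/-112792 ≈ 0.2924 kg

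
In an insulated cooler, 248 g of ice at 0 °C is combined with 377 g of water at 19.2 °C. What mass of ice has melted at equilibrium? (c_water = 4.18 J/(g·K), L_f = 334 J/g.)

m_melted ≈ 90.6 g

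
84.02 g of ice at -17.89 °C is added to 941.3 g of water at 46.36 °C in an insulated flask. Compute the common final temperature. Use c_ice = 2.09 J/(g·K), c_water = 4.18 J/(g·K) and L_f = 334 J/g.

T_f ≈ 35.3 °C

Net heat exchanged in the isolated system is zero:
warm ice to 0 °C: 84.02×2.09×(0 − (-17.89)) = 3141.5
  latent heat to melt: 84.02×334 = 28063
  warm the meltwater: 351.2 T
  water cools: 941.3×4.18×(T − 46.36) = 3934.6(T − 46.36)
4285.8 T = 182410 − 31204 = 151205
T ≈ 35.28 °C (positive, so assuming full melt was valid).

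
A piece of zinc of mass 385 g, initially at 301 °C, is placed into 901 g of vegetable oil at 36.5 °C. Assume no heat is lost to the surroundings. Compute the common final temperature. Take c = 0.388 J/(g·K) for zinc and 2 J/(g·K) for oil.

T_f ≈ 56.7 °C

Let T be the final temperature. ΣQ_i = 0:
385*0.388*(T − 301) + 901*2*(T − 36.5) = 0
149.38(T − 301) + 1802(T − 36.5) = 0
(149.38 + 1802) T = 149.38*301 + 1802*36.5
T = 110736 / 1951.4 = 56.7 °C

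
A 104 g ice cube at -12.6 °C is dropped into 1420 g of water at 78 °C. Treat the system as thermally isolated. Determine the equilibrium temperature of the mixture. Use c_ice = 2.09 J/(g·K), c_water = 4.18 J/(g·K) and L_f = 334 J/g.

T_f ≈ 66.8 °C

Conservation of energy gives ΣQ = 0:
ice -12.6→0 °C: 104×2.09×12.6 = 2738.7
  latent heat to melt: 104×334 = 34736
  warm the meltwater: 434.72 T
  water: 5935.6(T − 78)
6370.3 T = 462977 − 37475 = 425502
T ≈ 66.79 °C. Since T > 0 °C, the all-ice-melts assumption holds.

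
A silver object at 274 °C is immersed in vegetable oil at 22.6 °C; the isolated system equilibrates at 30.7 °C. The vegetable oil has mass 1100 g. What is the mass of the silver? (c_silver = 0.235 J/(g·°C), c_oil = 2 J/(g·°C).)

|Q_silver| = |Q_oil|:
m·0.235·(274 − 30.7) = 1100·2·(30.7 − 22.6)
57.18 m = 17820  ⇒  m ≈ 311.7 g

m ≈ 312 g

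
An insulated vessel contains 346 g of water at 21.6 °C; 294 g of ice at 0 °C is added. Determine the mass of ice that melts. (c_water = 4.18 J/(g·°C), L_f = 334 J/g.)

Water can give up m c ΔT = 346·4.18·21.6 = 31240 J before reaching 0 °C.
Fully melting the ice requires m_ice L_f = 294·334 = 98196 J.
31240 J < 98196 J, so only part of the ice melts and the system sits at 0 °C.
Mass melted = 31240/334 ≈ 93.53 g.

m_melted ≈ 93.5 g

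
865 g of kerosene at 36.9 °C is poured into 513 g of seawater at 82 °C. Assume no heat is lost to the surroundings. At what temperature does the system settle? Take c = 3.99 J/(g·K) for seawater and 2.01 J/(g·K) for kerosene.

T_f ≈ 61.3 °C

Conservation of energy gives ΣQ = 0:
513*3.99*(T − 82) + 865*2.01*(T − 36.9) = 0
2046.9(T − 82) + 1738.6(T − 36.9) = 0
3785.5 T = 232000
T = 232000 / 3785.5 = 61.3 °C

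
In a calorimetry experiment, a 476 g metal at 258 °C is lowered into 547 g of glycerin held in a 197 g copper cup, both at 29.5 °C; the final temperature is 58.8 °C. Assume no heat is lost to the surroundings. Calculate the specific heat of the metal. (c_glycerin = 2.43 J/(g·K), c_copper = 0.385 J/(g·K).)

c ≈ 0.434 J/(g·K)

Heat gained plus heat lost sum to zero:
476×c×(58.8 − 258) + 547×2.43×(58.8 − 29.5) + 197×0.385×(58.8 − 29.5) = 0
-94819 c = -41168
c = -41168/-94819 ≈ 0.4342 J/(g·K)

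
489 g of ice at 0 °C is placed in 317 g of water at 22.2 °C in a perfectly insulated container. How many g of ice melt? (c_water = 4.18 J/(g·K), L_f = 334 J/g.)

m_melted ≈ 88.1 g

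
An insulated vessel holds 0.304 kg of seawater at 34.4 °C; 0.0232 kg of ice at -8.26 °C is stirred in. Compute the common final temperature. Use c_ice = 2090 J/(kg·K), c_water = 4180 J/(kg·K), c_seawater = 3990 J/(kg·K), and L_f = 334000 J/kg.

T_f ≈ 25.6 °C

Setting the total heat transfer to zero:
ice -8.26→0 °C: 0.0232·2090·8.26 = 400.51; fusion: m_ice L_f = 0.0232·334000 = 7748.8; meltwater 0→T: 0.0232·4180·T = 96.98 T; seawater cools: 0.304·3990·(T − 34.4) = 1213(T − 34.4)
1309.9 T = 41726 − 8149.3 = 33577
T ≈ 25.63 °C (positive, so assuming full melt was valid).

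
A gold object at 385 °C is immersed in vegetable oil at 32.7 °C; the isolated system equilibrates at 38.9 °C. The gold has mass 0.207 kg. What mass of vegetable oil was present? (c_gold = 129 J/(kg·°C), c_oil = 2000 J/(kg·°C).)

m ≈ 0.745 kg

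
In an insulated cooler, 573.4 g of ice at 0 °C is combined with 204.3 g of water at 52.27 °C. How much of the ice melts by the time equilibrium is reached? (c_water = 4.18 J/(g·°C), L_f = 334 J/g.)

Cooling the water to 0 °C releases 204.3·4.18·52.27 = 44637 J.
Fully melting the ice requires m_ice L_f = 573.4·334 = 191516 J.
Since 44637 < 191516 J, not all the ice melts; equilibrium is at 0 °C.
m_melted·334 = 44637  ⇒  m_melted ≈ 133.6 g.

m_melted ≈ 134 g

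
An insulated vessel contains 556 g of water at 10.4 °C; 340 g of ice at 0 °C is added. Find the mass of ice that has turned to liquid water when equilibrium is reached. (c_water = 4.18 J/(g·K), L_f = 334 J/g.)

m_melted ≈ 72.4 g

Heat available from the water dropping to 0 °C: 556·4.18·10.4 = 24170 J.
Fully melting the ice requires m_ice L_f = 340·334 = 113560 J.
24170 J < 113560 J, so only part of the ice melts and the system sits at 0 °C.
Mass melted = 24170/334 ≈ 72.37 g.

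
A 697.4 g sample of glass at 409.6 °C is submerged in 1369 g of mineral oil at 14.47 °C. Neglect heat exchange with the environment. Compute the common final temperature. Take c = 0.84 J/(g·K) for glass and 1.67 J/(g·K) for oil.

T_f is the heat-capacity-weighted average of the initial temperatures:
T_f = (585.82×409.6 + 2286.2×14.47) / (585.82 + 2286.2)
    = 273032 / 2872 ≈ 95.07 °C

T_f ≈ 95.1 °C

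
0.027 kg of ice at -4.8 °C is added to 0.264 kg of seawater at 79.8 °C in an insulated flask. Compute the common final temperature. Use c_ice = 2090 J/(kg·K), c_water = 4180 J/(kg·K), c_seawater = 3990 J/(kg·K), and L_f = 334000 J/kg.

T_f ≈ 64.1 °C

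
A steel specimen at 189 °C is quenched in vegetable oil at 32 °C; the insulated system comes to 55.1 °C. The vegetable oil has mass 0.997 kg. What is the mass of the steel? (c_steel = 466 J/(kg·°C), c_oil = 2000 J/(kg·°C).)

m ≈ 0.738 kg

|Q_steel| = |Q_oil|:
m×466×(189 − 55.1) = 0.997×2000×(55.1 − 32)
62397 m = 46061  ⇒  m ≈ 0.7382 kg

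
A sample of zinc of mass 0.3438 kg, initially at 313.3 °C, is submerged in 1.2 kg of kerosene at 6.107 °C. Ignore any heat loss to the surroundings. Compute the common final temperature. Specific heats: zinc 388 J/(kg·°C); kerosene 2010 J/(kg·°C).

T_f ≈ 22.2 °C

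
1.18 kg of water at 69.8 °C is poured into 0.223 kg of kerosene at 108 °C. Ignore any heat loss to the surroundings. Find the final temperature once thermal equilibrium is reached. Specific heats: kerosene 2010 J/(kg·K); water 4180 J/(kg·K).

T_f ≈ 73.0 °C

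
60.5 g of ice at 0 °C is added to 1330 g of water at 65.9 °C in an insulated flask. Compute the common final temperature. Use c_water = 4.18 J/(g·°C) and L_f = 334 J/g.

Heat gained plus heat lost sum to zero:
latent heat to melt: 60.5×334 = 20207; warm the meltwater: 252.89 T; water: 5559.4(T − 65.9)
5812.3 T = 366364 − 20207 = 346157
T ≈ 59.56 °C — above 0 °C, consistent with complete melting.

T_f ≈ 59.6 °C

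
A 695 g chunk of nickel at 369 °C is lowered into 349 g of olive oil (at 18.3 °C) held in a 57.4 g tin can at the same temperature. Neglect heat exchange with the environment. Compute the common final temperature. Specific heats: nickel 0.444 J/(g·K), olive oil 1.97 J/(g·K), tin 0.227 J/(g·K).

Setting the total heat transfer to zero:
695×0.444×(T − 369) + 349×1.97×(T − 18.3) + 57.4×0.227×(T − 18.3) = 0
(308.58 + 687.53 + 13.03) T = 308.58×369 + 687.53×18.3 + 13.03×18.3
T = 126686/1009.1 ≈ 125.54 °C

T_f ≈ 125.5 °C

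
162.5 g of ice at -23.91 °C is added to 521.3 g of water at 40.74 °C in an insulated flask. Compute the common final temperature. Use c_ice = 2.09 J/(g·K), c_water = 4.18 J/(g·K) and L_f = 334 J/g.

Energy conservation, ΣQ = 0:
warm ice to 0 °C: 162.5×2.09×(0 − (-23.91)) = 8120.4; fusion: m_ice L_f = 162.5×334 = 54275; meltwater 0→T: 162.5×4.18×T = 679.25 T; water: 2179(T − 40.74)
2858.3 T = 88774 − 62395 = 26378
T ≈ 9.23 °C — above 0 °C, consistent with complete melting.

T_f ≈ 9.2 °C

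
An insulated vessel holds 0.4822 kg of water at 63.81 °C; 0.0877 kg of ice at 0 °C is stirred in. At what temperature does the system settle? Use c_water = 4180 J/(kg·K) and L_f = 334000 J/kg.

T_f ≈ 41.7 °C

Heat gained plus heat lost sum to zero:
melt ice: 0.0877×334000 = 29292
  meltwater 0→T: 0.0877×4180×T = 366.59 T
  water cools: 0.4822×4180×(T − 63.81) = 2015.6(T − 63.81)
2382.2 T = 128615 − 29292 = 99323
T ≈ 41.69 °C. Since T > 0 °C, the all-ice-melts assumption holds.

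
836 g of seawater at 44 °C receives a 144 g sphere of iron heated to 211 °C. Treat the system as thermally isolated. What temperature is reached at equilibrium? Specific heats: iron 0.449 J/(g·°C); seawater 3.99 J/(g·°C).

T_f ≈ 47.2 °C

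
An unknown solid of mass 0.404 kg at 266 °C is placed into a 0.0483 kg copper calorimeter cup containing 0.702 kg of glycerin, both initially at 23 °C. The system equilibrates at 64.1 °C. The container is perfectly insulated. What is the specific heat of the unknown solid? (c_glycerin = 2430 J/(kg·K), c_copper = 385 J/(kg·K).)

c ≈ 869 J/(kg·K)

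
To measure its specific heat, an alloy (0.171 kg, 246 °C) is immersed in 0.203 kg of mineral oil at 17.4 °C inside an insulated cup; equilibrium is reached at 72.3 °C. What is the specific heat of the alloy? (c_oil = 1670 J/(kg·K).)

Setting the total heat transfer to zero:
0.171×c×(72.3 − 246) + 0.203×1670×(72.3 − 17.4) = 0
-29.7 c = -18612
c = -18612/-29.7 ≈ 626.6 J/(kg·K)

c ≈ 627 J/(kg·K)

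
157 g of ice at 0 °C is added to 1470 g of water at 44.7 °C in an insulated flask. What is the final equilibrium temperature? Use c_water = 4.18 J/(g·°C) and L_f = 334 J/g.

Setting the total heat transfer to zero:
latent heat to melt: 157·334 = 52438
  meltwater 0→T: 157·4.18·T = 656.26 T
  water: 6144.6(T − 44.7)
6800.9 T = 274664 − 52438 = 222226
T ≈ 32.68 °C (positive, so assuming full melt was valid).

T_f ≈ 32.7 °C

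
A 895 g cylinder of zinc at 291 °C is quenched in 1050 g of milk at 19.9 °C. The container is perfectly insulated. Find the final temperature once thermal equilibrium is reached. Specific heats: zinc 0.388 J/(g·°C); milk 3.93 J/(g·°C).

Energy conservation, ΣQ = 0:
895×0.388×(T − 291) + 1050×3.93×(T − 19.9) = 0
347.26(T − 291) + 4126.5(T − 19.9) = 0
4473.8 T = 183170
T = 183170 / 4473.8 = 40.9 °C

T_f ≈ 40.9 °C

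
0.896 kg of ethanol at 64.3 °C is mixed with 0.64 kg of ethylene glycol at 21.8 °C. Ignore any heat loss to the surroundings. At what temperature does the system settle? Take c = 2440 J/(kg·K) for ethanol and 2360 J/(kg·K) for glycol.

T_f ≈ 46.9 °C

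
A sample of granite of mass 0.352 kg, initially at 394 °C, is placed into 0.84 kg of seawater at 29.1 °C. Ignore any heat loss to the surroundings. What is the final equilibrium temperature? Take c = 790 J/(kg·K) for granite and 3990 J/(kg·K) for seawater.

T_f ≈ 57.1 °C

Net heat exchanged in the isolated system is zero:
0.352×790×(T − 394) + 0.84×3990×(T − 29.1) = 0
278.08(T − 394) + 3351.6(T − 29.1) = 0
3629.7 T = 207095
T = 207095/3629.7 ≈ 57.06 °C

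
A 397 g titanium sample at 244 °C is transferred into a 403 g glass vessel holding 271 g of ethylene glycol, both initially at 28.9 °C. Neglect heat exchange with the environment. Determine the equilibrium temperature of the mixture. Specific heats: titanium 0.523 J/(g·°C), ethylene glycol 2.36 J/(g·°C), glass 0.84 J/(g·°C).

Heat gained plus heat lost sum to zero:
397·0.523·(T − 244) + 271·2.36·(T − 28.9) + 403·0.84·(T − 28.9) = 0
1185.7 T = 78928
T = 78928 / 1185.7 = 66.6 °C

T_f ≈ 66.6 °C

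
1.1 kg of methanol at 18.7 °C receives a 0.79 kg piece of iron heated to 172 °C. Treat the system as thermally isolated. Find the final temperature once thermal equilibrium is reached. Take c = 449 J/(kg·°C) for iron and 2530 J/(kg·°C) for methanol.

T_f ≈ 36.0 °C

T_f = Σ m_i c_i T_i / Σ m_i c_i:
T_f = (354.71·172 + 2783·18.7) / (354.71 + 2783)
    = 113052 / 3137.7 ≈ 36.03 °C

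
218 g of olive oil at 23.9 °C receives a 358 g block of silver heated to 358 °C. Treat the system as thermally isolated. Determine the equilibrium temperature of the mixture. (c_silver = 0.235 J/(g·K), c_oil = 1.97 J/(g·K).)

T_f ≈ 78.6 °C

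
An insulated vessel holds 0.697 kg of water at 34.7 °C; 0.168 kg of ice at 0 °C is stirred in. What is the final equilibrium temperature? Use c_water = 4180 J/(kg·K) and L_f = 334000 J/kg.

Energy conservation, ΣQ = 0:
melt ice: 0.168·334000 = 56112
  warm the meltwater: 702.24 T
  water: 2913.5(T − 34.7)
3615.7 T = 101097 − 56112 = 44985
T ≈ 12.44 °C. Since T > 0 °C, the all-ice-melts assumption holds.

T_f ≈ 12.4 °C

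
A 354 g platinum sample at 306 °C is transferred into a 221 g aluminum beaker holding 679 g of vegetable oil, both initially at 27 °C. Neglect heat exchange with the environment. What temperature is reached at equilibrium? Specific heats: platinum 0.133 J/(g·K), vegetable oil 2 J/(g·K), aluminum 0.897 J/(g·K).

T_f ≈ 35.2 °C

Taking heat into each body as positive, Σ m c ΔT = 0:
354*0.133*(T − 306) + 679*2*(T − 27) + 221*0.897*(T − 27) = 0
47.08(T − 306) + 1358(T − 27) + 198.24(T − 27) = 0
(47.08 + 1358 + 198.24) T = 47.08*306 + 1358*27 + 198.24*27
T = 56425/1603.3 ≈ 35.19 °C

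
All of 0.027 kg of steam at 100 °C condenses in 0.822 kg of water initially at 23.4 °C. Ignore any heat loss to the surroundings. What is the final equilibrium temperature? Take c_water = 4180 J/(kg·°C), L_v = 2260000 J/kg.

Net heat exchanged in the isolated system is zero:
latent heat released on condensation: 0.027·2260000 = 61020; condensate cools 100→T: 0.027·4180·(T − 100) = 112.86(T − 100); original water: 3436(T − 23.4)
3548.8 T = 61020 + 11286 + 80401 = 152707
T ≈ 43.03 °C, under the boiling point, so the assumption holds.

T_f ≈ 43.0 °C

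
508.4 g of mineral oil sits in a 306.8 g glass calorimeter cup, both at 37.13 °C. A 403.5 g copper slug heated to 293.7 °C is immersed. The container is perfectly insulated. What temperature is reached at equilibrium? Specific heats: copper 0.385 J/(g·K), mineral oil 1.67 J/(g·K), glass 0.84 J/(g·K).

T_f ≈ 68.7 °C

Conservation of energy gives ΣQ = 0:
403.5*0.385*(T − 293.7) + 508.4*1.67*(T − 37.13) + 306.8*0.84*(T − 37.13) = 0
1262.1 T = 86719
T = 86719/1262.1 ≈ 68.71 °C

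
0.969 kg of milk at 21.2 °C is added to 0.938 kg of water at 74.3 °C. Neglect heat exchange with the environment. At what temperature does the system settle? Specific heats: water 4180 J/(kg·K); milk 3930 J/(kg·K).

T_f ≈ 48.1 °C

T_f is the heat-capacity-weighted average of the initial temperatures:
T_f = (3920.8·74.3 + 3808.2·21.2) / (3920.8 + 3808.2)
    = 372052 / 7729 ≈ 48.14 °C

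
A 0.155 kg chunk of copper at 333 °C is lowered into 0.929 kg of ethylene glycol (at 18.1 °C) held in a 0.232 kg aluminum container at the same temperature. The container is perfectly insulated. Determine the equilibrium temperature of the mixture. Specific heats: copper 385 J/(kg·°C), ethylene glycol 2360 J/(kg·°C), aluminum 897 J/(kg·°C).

T_f ≈ 25.7 °C

T_f is the heat-capacity-weighted average of the initial temperatures:
T_f = (59.67*333 + 2192.4*18.1 + 208.1*18.1) / (59.67 + 2192.4 + 208.1)
    = 63322 / 2460.2 ≈ 25.74 °C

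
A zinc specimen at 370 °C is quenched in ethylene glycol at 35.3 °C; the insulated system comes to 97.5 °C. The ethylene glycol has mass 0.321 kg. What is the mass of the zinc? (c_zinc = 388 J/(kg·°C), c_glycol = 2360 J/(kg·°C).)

m ≈ 0.446 kg

Conservation of energy gives ΣQ = 0:
m×388×(97.5 − 370) + 0.321×2360×(97.5 − 35.3) = 0
-105730 m = -47120
m = -47120/-105730 ≈ 0.4457 kg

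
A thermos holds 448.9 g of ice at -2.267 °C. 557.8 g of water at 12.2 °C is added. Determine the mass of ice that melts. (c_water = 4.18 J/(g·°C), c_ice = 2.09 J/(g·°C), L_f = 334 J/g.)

Cooling the water to 0 °C releases 557.8·4.18·12.2 = 28446 J.
Warming the ice to 0 °C takes 448.9·2.09·2.267 = 2126.9 J, leaving 26319 J for melting.
Melting all 448.9 g of ice would need 448.9·334 = 149933 J.
That's not enough to melt it all — equilibrium is at 0 °C with ice remaining.
m_melt = 26319 / L_f = 78.8 g.

m_melted ≈ 78.8 g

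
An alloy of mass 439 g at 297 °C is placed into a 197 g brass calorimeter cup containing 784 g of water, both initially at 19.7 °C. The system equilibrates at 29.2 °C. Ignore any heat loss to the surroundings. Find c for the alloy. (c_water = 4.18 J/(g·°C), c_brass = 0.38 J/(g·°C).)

c ≈ 0.271 J/(g·°C)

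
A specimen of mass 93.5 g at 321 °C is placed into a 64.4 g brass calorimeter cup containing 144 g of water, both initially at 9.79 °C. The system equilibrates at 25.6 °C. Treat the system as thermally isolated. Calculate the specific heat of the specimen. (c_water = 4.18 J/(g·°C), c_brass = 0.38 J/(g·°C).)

Conservation of energy gives ΣQ = 0:
93.5·c·(25.6 − 321) + 144·4.18·(25.6 − 9.79) + 64.4·0.38·(25.6 − 9.79) = 0
-27620 c = -9903.3
c = -9903.3/-27620 ≈ 0.3586 J/(g·°C)

c ≈ 0.359 J/(g·°C)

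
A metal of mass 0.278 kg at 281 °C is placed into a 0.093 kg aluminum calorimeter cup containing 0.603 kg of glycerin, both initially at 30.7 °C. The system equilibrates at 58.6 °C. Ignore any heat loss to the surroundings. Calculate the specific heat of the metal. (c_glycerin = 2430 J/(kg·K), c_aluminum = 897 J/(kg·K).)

c ≈ 699 J/(kg·K)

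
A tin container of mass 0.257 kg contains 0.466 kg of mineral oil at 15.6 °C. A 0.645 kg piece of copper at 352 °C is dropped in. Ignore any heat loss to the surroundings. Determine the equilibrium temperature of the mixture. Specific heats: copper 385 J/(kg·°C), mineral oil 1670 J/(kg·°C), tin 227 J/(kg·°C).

Let T be the final temperature. ΣQ_i = 0:
0.645×385×(T − 352) + 0.466×1670×(T − 15.6) + 0.257×227×(T − 15.6) = 0
248.33(T − 352) + 778.22(T − 15.6) + 58.34(T − 15.6) = 0
1084.9 T = 100461
T ≈ 92.60 °C

T_f ≈ 92.6 °C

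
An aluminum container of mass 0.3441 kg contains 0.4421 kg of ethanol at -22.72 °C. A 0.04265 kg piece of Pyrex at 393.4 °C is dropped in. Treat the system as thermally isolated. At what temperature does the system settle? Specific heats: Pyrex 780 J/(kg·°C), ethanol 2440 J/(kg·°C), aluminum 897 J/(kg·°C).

With ΣQ=0 the equilibrium temperature is the m·c-weighted mean:
T_f = (33.27×393.4 + 1078.7×(-22.72) + 308.66×(-22.72)) / (33.27 + 1078.7 + 308.66)
    = -18434 / 1420.6 ≈ -12.98 °C

T_f ≈ -13.0 °C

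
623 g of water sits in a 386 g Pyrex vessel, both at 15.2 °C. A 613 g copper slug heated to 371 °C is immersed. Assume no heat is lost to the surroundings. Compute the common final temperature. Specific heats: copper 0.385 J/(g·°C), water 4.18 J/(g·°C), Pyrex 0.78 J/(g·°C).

T_f ≈ 41.9 °C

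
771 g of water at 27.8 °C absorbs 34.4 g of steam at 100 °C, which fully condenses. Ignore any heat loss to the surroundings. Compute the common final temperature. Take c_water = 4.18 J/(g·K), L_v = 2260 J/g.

Taking heat into each body as positive, Σ m c ΔT = 0:
latent heat released on condensation: 34.4·2260 = 77744
  condensate cools 100→T: 34.4·4.18·(T − 100) = 143.79(T − 100)
  original water: 3222.8(T − 27.8)
3366.6 T = 77744 + 14379 + 89593 = 181716
T ≈ 53.98 °C, under the boiling point, so the assumption holds.

T_f ≈ 54.0 °C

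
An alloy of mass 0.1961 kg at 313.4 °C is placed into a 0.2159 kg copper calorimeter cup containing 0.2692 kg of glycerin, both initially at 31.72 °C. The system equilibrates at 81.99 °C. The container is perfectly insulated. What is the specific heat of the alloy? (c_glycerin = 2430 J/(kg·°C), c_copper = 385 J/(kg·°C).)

c ≈ 817 J/(kg·°C)

Let T be the final temperature. ΣQ_i = 0:
0.1961×c×(81.99 − 313.4) + 0.2692×2430×(81.99 − 31.72) + 0.2159×385×(81.99 − 31.72) = 0
-45.38 c = -37063
c = -37063/-45.38 ≈ 816.7 J/(kg·°C)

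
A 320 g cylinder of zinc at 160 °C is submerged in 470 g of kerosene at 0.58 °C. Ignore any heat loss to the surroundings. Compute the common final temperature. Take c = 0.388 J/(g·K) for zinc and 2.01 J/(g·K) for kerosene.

T_f ≈ 19.1 °C

Heat gained plus heat lost sum to zero:
320·0.388·(T − 160) + 470·2.01·(T − 0.58) = 0
(124.16 + 944.7) T = 124.16·160 + 944.7·0.58
T ≈ 19.10 °C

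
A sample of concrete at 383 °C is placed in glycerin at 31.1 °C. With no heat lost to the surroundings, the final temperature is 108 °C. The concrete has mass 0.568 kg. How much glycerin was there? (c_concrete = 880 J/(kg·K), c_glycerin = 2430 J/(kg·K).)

|Q_concrete| = |Q_glycerin|:
0.568·880·(383 − 108) = m·2430·(108 − 31.1)
186867 m = 137456  ⇒  m ≈ 0.7356 kg

m ≈ 0.736 kg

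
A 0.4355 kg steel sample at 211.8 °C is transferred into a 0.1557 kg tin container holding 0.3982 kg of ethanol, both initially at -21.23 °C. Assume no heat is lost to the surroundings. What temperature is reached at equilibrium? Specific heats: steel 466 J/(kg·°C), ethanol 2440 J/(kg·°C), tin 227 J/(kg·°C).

Net heat exchanged in the isolated system is zero:
0.4355*466*(T − 211.8) + 0.3982*2440*(T − (-21.23)) + 0.1557*227*(T − (-21.23)) = 0
202.94(T − 211.8) + 971.61(T − (-21.23)) + 35.34(T − (-21.23)) = 0
1209.9 T = 21606
T = 21606/1209.9 ≈ 17.86 °C

T_f ≈ 17.9 °C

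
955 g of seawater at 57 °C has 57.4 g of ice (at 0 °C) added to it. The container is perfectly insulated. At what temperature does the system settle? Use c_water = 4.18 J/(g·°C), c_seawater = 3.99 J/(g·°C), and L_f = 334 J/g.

T_f ≈ 48.9 °C

Energy balance with sensible and latent terms:
melt ice: 57.4×334 = 19172; warm the meltwater: 239.93 T; seawater: 3810.5(T − 57)
4050.4 T = 217196 − 19172 = 198024
T ≈ 48.89 °C — above 0 °C, consistent with complete melting.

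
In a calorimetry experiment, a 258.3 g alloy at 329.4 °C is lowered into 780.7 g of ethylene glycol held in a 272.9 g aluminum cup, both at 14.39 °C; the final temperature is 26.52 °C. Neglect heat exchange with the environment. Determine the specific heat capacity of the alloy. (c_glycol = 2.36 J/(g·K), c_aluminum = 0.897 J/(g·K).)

Net heat exchanged in the isolated system is zero:
258.3·c·(26.52 − 329.4) + 780.7·2.36·(26.52 − 14.39) + 272.9·0.897·(26.52 − 14.39) = 0
-78234 c = -25318
c = -25318/-78234 ≈ 0.3236 J/(g·K)

c ≈ 0.324 J/(g·K)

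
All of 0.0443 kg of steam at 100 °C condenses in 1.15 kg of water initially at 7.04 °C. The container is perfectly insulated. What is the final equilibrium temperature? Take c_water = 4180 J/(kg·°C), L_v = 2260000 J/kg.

Taking heat into each body as positive, Σ m c ΔT = 0:
latent heat released on condensation: 0.0443×2260000 = 100118; condensate cools 100→T: 0.0443×4180×(T − 100) = 185.17(T − 100); original water: 4807(T − 7.04)
4992.2 T = 100118 + 18517 + 33841 = 152477
T ≈ 30.54 °C (< 100 °C, so full condensation is consistent).

T_f ≈ 30.5 °C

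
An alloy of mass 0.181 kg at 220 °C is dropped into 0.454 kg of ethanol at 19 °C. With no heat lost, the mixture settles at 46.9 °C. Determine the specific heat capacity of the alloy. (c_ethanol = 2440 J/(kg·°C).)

Heat lost by the alloy = heat gained by the ethanol:
0.181×c×(220 − 46.9) = 0.454×2440×(46.9 − 19)
31.33 c = 30907  ⇒  c ≈ 986.4 J/(kg·°C)

c ≈ 986 J/(kg·°C)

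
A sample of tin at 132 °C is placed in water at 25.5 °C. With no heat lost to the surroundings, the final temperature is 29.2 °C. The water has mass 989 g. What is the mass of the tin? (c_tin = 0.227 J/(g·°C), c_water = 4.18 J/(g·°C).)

Heat lost by the tin = heat gained by the water:
m·0.227·(132 − 29.2) = 989·4.18·(29.2 − 25.5)
23.34 m = 15296  ⇒  m ≈ 655.5 g

m ≈ 655 g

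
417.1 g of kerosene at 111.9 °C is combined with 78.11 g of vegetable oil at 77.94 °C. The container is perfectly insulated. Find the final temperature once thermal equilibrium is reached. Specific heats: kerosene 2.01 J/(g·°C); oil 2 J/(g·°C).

T_f ≈ 106.6 °C

Heat lost by the kerosene equals heat gained by the oil:
417.1×2.01×(111.9 − T) = 78.11×2×(T − 77.94)
838.37(111.9 − T) = 156.22(T − 77.94)
994.59 T = 105990  ⇒  T ≈ 106.57 °C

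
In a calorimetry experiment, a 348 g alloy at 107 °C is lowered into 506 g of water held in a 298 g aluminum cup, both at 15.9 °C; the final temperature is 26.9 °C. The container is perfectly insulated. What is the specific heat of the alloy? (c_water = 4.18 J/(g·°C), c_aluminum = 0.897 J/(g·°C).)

c ≈ 0.94 J/(g·°C)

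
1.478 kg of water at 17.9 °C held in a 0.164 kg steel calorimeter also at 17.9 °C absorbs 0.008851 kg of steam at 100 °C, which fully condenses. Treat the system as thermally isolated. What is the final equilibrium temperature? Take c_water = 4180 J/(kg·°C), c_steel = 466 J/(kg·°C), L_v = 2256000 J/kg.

T_f ≈ 21.6 °C

Energy conservation, ΣQ = 0:
condense steam: −0.008851·2256000 = −19968; condensed water 100 °C→T: 37(T − 100); original water: 6178(T − 17.9); steel cup: 0.164·466·(T − 17.9) = 76.42(T − 17.9)
6291.5 T = 19968 + 3699.7 + 111955 = 135622
T ≈ 21.56 °C (< 100 °C, so full condensation is consistent).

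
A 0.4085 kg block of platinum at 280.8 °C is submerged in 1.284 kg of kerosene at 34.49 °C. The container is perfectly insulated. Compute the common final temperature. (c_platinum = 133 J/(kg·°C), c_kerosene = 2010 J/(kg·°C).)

T_f ≈ 39.6 °C

T_f = Σ m_i c_i T_i / Σ m_i c_i:
T_f = (54.33*280.8 + 2580.8*34.49) / (54.33 + 2580.8)
    = 104269 / 2635.2 ≈ 39.57 °C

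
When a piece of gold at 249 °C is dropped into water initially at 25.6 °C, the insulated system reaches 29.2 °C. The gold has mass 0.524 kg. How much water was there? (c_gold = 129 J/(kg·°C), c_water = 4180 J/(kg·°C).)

m ≈ 0.987 kg

Setting the total heat transfer to zero:
0.524×129×(29.2 − 249) + m×4180×(29.2 − 25.6) = 0
15048 m = 14858
m = 14858/15048 ≈ 0.9873 kg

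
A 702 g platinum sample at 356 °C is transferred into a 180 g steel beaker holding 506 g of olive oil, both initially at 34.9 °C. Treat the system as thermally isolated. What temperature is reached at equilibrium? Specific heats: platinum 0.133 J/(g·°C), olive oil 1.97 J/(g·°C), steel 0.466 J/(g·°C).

T_f ≈ 60.4 °C

Net heat exchanged in the isolated system is zero:
702*0.133*(T − 356) + 506*1.97*(T − 34.9) + 180*0.466*(T − 34.9) = 0
1174.1 T = 70955
T = 70955/1174.1 ≈ 60.44 °C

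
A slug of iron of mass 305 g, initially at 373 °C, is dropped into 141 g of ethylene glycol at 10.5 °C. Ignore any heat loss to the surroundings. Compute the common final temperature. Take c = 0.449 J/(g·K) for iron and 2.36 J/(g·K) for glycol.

T_f ≈ 116.2 °C

Net heat exchanged in the isolated system is zero:
305·0.449·(T − 373) + 141·2.36·(T − 10.5) = 0
136.94(T − 373) + 332.76(T − 10.5) = 0
469.7 T = 54574
T ≈ 116.19 °C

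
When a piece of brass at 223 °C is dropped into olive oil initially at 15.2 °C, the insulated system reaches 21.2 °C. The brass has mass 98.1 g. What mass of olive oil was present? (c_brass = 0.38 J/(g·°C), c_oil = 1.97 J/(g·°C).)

m ≈ 636 g

|Q_brass| = |Q_oil|:
98.1×0.38×(223 − 21.2) = m×1.97×(21.2 − 15.2)
11.82 m = 7522.7  ⇒  m ≈ 636.4 g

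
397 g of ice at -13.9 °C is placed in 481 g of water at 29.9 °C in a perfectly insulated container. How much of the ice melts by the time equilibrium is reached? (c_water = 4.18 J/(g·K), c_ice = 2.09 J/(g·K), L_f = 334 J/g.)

Water can give up m c ΔT = 481·4.18·29.9 = 60116 J before reaching 0 °C.
Of that, 397·2.09·13.9 = 11533 J goes to bring the ice to 0 °C, leaving 48583 J.
To melt every bit of ice: 397·334 = 132598 J.
Since 48583 < 132598 J, not all the ice melts; equilibrium is at 0 °C.
m_melted·334 = 48583  ⇒  m_melted ≈ 145.5 g.

m_melted ≈ 145 g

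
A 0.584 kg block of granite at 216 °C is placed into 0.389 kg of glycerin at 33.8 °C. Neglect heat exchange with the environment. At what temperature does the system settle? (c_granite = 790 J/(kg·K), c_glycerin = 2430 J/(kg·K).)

T_f ≈ 93.6 °C

Taking heat into each body as positive, Σ m c ΔT = 0:
0.584*790*(T − 216) + 0.389*2430*(T − 33.8) = 0
461.36(T − 216) + 945.27(T − 33.8) = 0
1406.6 T = 131604
T = 131604 / 1406.6 = 93.6 °C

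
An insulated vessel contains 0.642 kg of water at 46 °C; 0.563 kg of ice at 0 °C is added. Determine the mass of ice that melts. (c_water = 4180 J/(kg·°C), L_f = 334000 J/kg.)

Cooling the water to 0 °C releases 0.642×4180×46 = 123444 J.
Melting all 0.563 kg of ice would need 0.563×334000 = 188042 J.
123444 J < 188042 J, so only part of the ice melts and the system sits at 0 °C.
m_melted×334000 = 123444  ⇒  m_melted ≈ 0.3696 kg.

m_melted ≈ 0.37 kg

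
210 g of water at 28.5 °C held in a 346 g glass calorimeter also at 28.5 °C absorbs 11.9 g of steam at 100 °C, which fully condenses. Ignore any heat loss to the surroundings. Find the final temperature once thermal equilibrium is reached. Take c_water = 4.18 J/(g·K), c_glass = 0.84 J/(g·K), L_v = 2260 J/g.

Conservation of energy gives ΣQ = 0:
condense steam: −11.9·2260 = −26894; condensed water 100 °C→T: 49.74(T − 100); original water: 877.8(T − 28.5); glass cup: 346·0.84·(T − 28.5) = 290.64(T − 28.5)
1218.2 T = 26894 + 4974.2 + 33301 = 65169
T ≈ 53.50 °C (< 100 °C, so full condensation is consistent).

T_f ≈ 53.5 °C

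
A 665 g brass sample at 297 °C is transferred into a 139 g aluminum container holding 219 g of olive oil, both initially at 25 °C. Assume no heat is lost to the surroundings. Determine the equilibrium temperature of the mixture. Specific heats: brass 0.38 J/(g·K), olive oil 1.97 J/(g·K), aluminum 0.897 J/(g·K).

T_f ≈ 110.0 °C

Heat gained plus heat lost sum to zero:
665×0.38×(T − 297) + 219×1.97×(T − 25) + 139×0.897×(T − 25) = 0
808.81 T = 88955
T = 88955 / 808.81 = 110 °C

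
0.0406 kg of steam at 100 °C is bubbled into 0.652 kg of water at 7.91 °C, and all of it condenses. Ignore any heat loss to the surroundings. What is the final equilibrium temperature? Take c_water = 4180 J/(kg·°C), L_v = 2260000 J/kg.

T_f ≈ 45.0 °C

Sum of m c ΔT and latent-heat terms is zero:
steam→water at 100 °C releases m L_v = 0.0406×2260000 = 91756; condensed water 100 °C→T: 169.71(T − 100); water warms: 0.652×4180×(T − 7.91) = 2725.4(T − 7.91)
2895.1 T = 91756 + 16971 + 21558 = 130284
T ≈ 45.00 °C — below 100 °C, confirming all the steam condensed.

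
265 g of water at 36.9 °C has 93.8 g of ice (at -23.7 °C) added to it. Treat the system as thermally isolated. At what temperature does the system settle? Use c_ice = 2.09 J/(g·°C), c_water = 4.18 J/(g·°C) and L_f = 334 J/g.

T_f ≈ 3.3 °C

Conservation of energy gives ΣQ = 0:
ice -23.7→0 °C: 93.8×2.09×23.7 = 4646.2; latent heat to melt: 93.8×334 = 31329; warm the meltwater: 392.08 T; water cools: 265×4.18×(T − 36.9) = 1107.7(T − 36.9)
1499.8 T = 40874 − 35975 = 4898.7
T ≈ 3.27 °C — above 0 °C, consistent with complete melting.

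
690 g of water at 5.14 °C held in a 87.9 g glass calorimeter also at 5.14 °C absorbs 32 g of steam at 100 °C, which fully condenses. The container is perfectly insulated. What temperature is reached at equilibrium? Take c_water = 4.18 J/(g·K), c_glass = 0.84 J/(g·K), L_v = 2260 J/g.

T_f ≈ 32.6 °C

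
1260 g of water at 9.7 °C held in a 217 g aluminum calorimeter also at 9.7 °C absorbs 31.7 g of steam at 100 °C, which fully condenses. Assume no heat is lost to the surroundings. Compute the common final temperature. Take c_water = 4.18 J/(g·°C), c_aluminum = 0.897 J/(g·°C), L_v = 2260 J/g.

T_f ≈ 24.6 °C

Taking heat into each body as positive, Σ m c ΔT = 0:
condense steam: −31.7·2260 = −71642; condensed water 100 °C→T: 132.51(T − 100); water warms: 1260·4.18·(T − 9.7) = 5266.8(T − 9.7); cup: 194.65(T − 9.7)
5594 T = 71642 + 13251 + 52976 = 137869
T ≈ 24.65 °C — below 100 °C, confirming all the steam condensed.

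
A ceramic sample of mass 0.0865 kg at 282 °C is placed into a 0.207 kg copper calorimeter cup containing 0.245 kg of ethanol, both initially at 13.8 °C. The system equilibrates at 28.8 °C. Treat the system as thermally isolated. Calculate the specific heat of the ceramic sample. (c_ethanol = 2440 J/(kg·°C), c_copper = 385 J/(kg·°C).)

c ≈ 464 J/(kg·°C)

Energy conservation, ΣQ = 0:
0.0865·c·(28.8 − 282) + 0.245·2440·(28.8 − 13.8) + 0.207·385·(28.8 − 13.8) = 0
-21.9 c = -10162
c = -10162/-21.9 ≈ 464 J/(kg·°C)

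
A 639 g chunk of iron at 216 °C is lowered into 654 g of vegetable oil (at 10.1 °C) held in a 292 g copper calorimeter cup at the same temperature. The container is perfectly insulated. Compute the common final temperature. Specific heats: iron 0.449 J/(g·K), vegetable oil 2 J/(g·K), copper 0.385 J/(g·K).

T_f ≈ 44.7 °C

Energy conservation, ΣQ = 0:
639×0.449×(T − 216) + 654×2×(T − 10.1) + 292×0.385×(T − 10.1) = 0
286.91(T − 216) + 1308(T − 10.1) + 112.42(T − 10.1) = 0
(286.91 + 1308 + 112.42) T = 286.91×216 + 1308×10.1 + 112.42×10.1
T ≈ 44.70 °C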